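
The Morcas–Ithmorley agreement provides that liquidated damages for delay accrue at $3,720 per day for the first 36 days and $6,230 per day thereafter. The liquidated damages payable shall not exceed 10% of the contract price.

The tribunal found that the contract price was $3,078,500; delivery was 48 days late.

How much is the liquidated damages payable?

$208,680

First 36 days: 36 × $3,720 = $133,920
Remaining days: (48 − 36) × $6,230 = $74,760
Accrued per-day damages: $133,920 + $74,760 = $208,680
Cap: 10% of $3,078,500 = $307,850
Cap at $307,850: $208,680 is within the cap, no reduction.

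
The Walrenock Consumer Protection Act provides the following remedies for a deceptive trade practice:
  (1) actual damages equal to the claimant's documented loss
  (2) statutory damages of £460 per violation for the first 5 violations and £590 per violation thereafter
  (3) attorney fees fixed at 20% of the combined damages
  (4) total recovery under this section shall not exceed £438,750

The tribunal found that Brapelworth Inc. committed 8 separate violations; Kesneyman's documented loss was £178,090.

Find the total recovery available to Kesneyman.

First 5 violations: 5 × £460 = £2,300
Remaining violations: (8 − 5) × £590 = £1,770
Statutory damages: £2,300 + £1,770 = £4,070
Combined damages: £178,090 + £4,070 = £182,160
Attorney fees: 20% of £182,160 = £36,432
Total before cap: £182,160 + £36,432 = £218,592
Cap at £438,750: £218,592 is within the cap, no reduction.

£218,592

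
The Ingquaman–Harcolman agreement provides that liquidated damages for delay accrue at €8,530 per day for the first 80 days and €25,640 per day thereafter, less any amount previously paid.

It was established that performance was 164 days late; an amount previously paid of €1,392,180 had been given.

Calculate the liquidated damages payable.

€1,443,980

First 80 days: 80 × €8,530 = €682,400
Remaining days: (164 − 80) × €25,640 = €2,153,760
Accrued per-day damages: €682,400 + €2,153,760 = €2,836,160
Less amount previously paid: €2,836,160 − €1,392,180 = €1,443,980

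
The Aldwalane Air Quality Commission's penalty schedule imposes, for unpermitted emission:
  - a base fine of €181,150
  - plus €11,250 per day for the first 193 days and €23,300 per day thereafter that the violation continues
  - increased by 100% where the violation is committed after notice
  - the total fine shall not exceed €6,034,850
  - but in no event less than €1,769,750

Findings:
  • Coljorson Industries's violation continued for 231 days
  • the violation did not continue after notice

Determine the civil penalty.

€3,237,800

First 193 days: 193 × €11,250 = €2,171,250
Remaining days: (231 − 193) × €23,300 = €885,400
Per-day component: €2,171,250 + €885,400 = €3,056,650
Base plus per-day: €181,150 + €3,056,650 = €3,237,800
The violation did not continue after notice: no 100% increase.
Cap at €6,034,850: €3,237,800 is within the cap, no reduction.
Minimum €1,769,750: €3,237,800 meets the minimum, no increase.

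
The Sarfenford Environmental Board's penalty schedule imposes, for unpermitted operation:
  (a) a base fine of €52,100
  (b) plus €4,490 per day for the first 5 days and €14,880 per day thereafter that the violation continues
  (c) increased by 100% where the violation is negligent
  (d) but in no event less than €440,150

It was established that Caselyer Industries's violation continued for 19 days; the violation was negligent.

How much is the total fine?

First 5 days: 5 × €4,490 = €22,450
Remaining days: (19 − 5) × €14,880 = €208,320
Per-day component: €22,450 + €208,320 = €230,770
Base plus per-day: €52,100 + €230,770 = €282,870
Enhancement: 100% of €282,870 = €282,870
Enhanced fine: €282,870 + €282,870 = €565,740
Minimum €440,150: €565,740 meets the minimum, no increase.

€565,740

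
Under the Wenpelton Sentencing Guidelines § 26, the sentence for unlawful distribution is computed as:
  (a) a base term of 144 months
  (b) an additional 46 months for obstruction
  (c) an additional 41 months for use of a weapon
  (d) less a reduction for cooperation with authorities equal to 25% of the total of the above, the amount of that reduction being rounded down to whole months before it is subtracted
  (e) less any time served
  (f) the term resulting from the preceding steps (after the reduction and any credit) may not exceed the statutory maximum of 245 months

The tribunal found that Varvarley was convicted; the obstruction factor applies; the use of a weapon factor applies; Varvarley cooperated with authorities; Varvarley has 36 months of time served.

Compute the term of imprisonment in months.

Sentence: 138 months

Obstruction enhancement: +46 months
Use of a weapon enhancement: +41 months
Adjusted term: 144 months + 46 months + 41 months = 231 months
Cooperation with authorities reduction: 25% of 231 months = 57 months (rounded down)
After reduction: 231 − 57 = 174 months
Less time served: 174 months − 36 months = 138 months
Cap at 245 months: 138 months is within the cap, no reduction.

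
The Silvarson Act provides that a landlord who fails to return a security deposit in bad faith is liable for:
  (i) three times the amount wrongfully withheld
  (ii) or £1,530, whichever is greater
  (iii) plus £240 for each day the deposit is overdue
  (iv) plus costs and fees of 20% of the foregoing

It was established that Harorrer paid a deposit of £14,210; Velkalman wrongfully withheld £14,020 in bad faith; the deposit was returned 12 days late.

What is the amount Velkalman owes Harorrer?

Trebled: 3 × £14,020 = £42,060
Minimum £1,530: £42,060 meets the minimum, no increase.
Late-return penalty: 12 × £240 = £2,880
Damages plus late penalty: £42,060 + £2,880 = £44,940
Costs and fees: 20% of £44,940 = £8,988
Total recovery: £44,940 + £8,988 = £53,928

£53,928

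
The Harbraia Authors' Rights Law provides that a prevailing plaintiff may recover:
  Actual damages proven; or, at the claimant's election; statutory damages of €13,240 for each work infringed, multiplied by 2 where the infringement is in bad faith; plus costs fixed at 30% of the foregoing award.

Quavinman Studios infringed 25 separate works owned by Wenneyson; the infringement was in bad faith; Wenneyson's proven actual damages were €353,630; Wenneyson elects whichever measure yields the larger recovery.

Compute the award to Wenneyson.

Statutory damages: 25 × €13,240 = €331,000
Doubled: 2 × €331,000 = €662,000
Greater of actual damages (€353,630) or enhanced statutory damages (€662,000): €662,000
Costs: 30% of €662,000 = €198,600
Award plus costs: €662,000 + €198,600 = €860,600

€860,600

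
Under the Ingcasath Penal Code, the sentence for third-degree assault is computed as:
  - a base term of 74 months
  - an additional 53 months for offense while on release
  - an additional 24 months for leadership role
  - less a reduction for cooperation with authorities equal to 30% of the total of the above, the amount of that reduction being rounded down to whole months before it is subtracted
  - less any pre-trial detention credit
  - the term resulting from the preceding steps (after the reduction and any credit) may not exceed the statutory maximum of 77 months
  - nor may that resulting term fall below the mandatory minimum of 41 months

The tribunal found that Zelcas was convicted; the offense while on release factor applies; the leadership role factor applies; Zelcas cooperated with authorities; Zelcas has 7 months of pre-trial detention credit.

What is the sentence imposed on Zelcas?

77 months

Offense while on release enhancement: +53 months
Leadership role enhancement: +24 months
Adjusted term: 74 months + 53 months + 24 months = 151 months
Cooperation with authorities reduction: 30% of 151 months = 45 months (rounded down)
After reduction: 151 − 45 = 106 months
Less pre-trial detention credit: 106 months − 7 months = 99 months
Cap at 77 months: 99 months exceeds the cap → 77 months
Minimum 41 months: 77 months meets the minimum, no increase.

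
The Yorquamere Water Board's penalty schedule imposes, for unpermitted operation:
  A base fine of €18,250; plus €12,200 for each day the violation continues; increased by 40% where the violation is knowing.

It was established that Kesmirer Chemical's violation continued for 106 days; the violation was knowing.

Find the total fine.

€1,836,030

Per-day component: 106 × €12,200 = €1,293,200
Base plus per-day: €18,250 + €1,293,200 = €1,311,450
Enhancement: 40% of €1,311,450 = €524,580
Enhanced fine: €1,311,450 + €524,580 = €1,836,030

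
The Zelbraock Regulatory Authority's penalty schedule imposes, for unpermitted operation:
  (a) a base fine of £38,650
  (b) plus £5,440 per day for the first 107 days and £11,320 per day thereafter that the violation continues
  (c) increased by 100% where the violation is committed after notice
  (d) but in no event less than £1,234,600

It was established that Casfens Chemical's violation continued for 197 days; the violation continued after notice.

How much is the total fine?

First 107 days: 107 × £5,440 = £582,080
Remaining days: (197 − 107) × £11,320 = £1,018,800
Per-day component: £582,080 + £1,018,800 = £1,600,880
Base plus per-day: £38,650 + £1,600,880 = £1,639,530
Enhancement: 100% of £1,639,530 = £1,639,530
Enhanced fine: £1,639,530 + £1,639,530 = £3,279,060
Minimum £1,234,600: £3,279,060 meets the minimum, no increase.

Civil penalty: £3,279,060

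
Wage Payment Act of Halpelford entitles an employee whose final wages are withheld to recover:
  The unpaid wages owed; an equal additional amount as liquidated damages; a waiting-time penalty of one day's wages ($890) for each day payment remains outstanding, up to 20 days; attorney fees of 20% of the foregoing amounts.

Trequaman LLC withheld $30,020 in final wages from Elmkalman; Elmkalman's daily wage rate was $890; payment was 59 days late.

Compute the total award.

$93,408

Liquidated damages (equal amount): $30,020
Penalty days: min(59, 20) = 20
Waiting-time penalty: 20 × $890 = $17,800
Subtotal: $30,020 + $30,020 + $17,800 = $77,840
Attorney fees: 20% of $77,840 = $15,568
Total award: $77,840 + $15,568 = $93,408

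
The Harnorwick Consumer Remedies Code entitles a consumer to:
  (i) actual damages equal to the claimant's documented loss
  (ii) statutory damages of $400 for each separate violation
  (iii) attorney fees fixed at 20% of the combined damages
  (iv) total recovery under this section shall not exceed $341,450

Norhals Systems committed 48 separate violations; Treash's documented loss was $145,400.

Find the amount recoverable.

Statutory damages: 48 × $400 = $19,200
Combined damages: $145,400 + $19,200 = $164,600
Attorney fees: 20% of $164,600 = $32,920
Total before cap: $164,600 + $32,920 = $197,520
Cap at $341,450: $197,520 is within the cap, no reduction.

$197,520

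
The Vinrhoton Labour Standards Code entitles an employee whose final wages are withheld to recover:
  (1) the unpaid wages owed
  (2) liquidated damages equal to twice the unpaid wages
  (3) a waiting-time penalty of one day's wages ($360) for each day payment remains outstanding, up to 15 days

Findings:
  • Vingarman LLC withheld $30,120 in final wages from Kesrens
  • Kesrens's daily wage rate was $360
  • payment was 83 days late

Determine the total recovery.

Total award: $95,760

Doubled: 2 × $30,120 = $60,240
Penalty days: min(83, 15) = 15
Waiting-time penalty: 15 × $360 = $5,400
Total award: $30,120 + $60,240 + $5,400 = $95,760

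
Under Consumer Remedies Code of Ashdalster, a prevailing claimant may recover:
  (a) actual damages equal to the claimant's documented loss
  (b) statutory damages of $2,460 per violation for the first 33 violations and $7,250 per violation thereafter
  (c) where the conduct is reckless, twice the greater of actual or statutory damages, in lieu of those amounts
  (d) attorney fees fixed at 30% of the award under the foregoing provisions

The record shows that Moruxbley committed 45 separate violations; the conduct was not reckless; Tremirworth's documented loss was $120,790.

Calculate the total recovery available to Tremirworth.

$375,661

First 33 violations: 33 × $2,460 = $81,180
Remaining violations: (45 − 33) × $7,250 = $87,000
Statutory damages: $81,180 + $87,000 = $168,180
Conduct not reckless: the in-lieu enhancement does not apply.
Actual plus statutory damages: $120,790 + $168,180 = $288,970
Attorney fees: 30% of $288,970 = $86,691
Total recovery: $288,970 + $86,691 = $375,661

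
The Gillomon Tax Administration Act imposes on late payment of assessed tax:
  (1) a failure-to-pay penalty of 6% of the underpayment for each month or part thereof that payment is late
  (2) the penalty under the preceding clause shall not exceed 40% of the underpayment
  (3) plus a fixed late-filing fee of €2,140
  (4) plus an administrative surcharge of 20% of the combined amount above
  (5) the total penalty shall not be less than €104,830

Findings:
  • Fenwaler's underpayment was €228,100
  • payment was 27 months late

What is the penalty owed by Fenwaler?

Accrued rate: 6% × 27 = 162%, capped at 40% → 40%
Failure-to-pay penalty: 40% of €228,100 = €91,240
Penalty before surcharge: €91,240 + €2,140 = €93,380
Administrative surcharge: 20% of €93,380 = €18,676
Total penalty: €93,380 + €18,676 = €112,056
Minimum €104,830: €112,056 meets the minimum, no increase.

€112,056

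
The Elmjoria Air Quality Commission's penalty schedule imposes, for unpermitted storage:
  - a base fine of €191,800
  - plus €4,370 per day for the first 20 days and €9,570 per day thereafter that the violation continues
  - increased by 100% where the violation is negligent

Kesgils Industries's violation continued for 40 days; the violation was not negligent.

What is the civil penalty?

First 20 days: 20 × €4,370 = €87,400
Remaining days: (40 − 20) × €9,570 = €191,400
Per-day component: €87,400 + €191,400 = €278,800
Base plus per-day: €191,800 + €278,800 = €470,600
The violation was not negligent: no 100% increase.

€470,600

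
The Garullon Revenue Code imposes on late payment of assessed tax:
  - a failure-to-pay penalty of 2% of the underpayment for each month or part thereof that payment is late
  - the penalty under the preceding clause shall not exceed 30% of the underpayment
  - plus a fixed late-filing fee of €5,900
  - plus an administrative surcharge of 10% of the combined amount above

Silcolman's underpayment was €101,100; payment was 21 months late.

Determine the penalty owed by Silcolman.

€39,853

Accrued rate: 2% × 21 = 42%, capped at 30% → 30%
Failure-to-pay penalty: 30% of €101,100 = €30,330
Penalty before surcharge: €30,330 + €5,900 = €36,230
Administrative surcharge: 10% of €36,230 = €3,623
Total penalty: €36,230 + €3,623 = €39,853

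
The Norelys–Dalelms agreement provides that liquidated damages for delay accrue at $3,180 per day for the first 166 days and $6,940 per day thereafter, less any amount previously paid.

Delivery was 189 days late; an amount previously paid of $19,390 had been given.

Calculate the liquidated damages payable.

$668,110

First 166 days: 166 × $3,180 = $527,880
Remaining days: (189 − 166) × $6,940 = $159,620
Accrued per-day damages: $527,880 + $159,620 = $687,500
Less amount previously paid: $687,500 − $19,390 = $668,110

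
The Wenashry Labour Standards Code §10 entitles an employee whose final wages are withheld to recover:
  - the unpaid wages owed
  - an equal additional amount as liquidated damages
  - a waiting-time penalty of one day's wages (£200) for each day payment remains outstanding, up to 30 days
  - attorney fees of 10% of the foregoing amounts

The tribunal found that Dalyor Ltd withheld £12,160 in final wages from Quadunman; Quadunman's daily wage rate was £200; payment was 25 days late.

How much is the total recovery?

Liquidated damages (equal amount): £12,160
Penalty days: min(25, 30) = 25
Waiting-time penalty: 25 × £200 = £5,000
Subtotal: £12,160 + £12,160 + £5,000 = £29,320
Attorney fees: 10% of £29,320 = £2,932
Total award: £29,320 + £2,932 = £32,252

£32,252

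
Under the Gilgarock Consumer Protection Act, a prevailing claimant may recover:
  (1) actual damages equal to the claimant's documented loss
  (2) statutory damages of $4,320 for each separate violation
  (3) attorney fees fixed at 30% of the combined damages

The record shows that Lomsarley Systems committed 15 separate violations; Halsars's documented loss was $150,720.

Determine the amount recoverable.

$280,176

Statutory damages: 15 × $4,320 = $64,800
Combined damages: $150,720 + $64,800 = $215,520
Attorney fees: 30% of $215,520 = $64,656
Total recovery: $215,520 + $64,656 = $280,176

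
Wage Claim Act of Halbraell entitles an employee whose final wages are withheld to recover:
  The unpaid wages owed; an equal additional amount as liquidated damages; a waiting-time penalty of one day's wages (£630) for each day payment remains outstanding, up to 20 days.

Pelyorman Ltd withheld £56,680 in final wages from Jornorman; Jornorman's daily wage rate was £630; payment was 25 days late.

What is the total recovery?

Total award: £125,960

Liquidated damages (equal amount): £56,680
Penalty days: min(25, 20) = 20
Waiting-time penalty: 20 × £630 = £12,600
Total award: £56,680 + £56,680 + £12,600 = £125,960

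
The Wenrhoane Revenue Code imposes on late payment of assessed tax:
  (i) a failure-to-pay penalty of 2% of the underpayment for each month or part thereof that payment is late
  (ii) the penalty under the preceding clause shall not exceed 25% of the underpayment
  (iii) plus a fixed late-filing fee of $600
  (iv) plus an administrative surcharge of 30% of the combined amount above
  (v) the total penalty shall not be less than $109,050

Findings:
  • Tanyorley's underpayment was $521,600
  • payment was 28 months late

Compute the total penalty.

$170,300

Accrued rate: 2% × 28 = 56%, capped at 25% → 25%
Failure-to-pay penalty: 25% of $521,600 = $130,400
Penalty before surcharge: $130,400 + $600 = $131,000
Administrative surcharge: 30% of $131,000 = $39,300
Total penalty: $131,000 + $39,300 = $170,300
Minimum $109,050: $170,300 meets the minimum, no increase.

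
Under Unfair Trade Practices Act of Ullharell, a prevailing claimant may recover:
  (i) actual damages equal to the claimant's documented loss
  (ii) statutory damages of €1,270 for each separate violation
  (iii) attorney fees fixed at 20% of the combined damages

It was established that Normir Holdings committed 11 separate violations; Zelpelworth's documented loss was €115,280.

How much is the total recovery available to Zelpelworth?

Statutory damages: 11 × €1,270 = €13,970
Combined damages: €115,280 + €13,970 = €129,250
Attorney fees: 20% of €129,250 = €25,850
Total recovery: €129,250 + €25,850 = €155,100

€155,100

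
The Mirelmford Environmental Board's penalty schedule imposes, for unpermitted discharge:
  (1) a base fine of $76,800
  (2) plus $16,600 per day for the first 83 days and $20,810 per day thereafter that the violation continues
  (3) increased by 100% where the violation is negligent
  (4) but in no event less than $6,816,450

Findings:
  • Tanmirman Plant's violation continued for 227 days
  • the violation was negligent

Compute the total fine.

$8,902,480

First 83 days: 83 × $16,600 = $1,377,800
Remaining days: (227 − 83) × $20,810 = $2,996,640
Per-day component: $1,377,800 + $2,996,640 = $4,374,440
Base plus per-day: $76,800 + $4,374,440 = $4,451,240
Enhancement: 100% of $4,451,240 = $4,451,240
Enhanced fine: $4,451,240 + $4,451,240 = $8,902,480
Minimum $6,816,450: $8,902,480 meets the minimum, no increase.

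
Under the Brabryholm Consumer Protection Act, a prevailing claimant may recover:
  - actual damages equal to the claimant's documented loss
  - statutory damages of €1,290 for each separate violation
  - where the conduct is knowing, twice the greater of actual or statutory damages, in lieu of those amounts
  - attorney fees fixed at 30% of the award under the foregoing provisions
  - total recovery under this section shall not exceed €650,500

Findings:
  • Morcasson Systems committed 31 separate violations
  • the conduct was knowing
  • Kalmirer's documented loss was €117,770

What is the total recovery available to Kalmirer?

Total recovery: €306,202

Statutory damages: 31 × €1,290 = €39,990
Greater of actual damages (€117,770) or statutory damages (€39,990): €117,770
Doubled: 2 × €117,770 = €235,540
Attorney fees: 30% of €235,540 = €70,662
Total before cap: €235,540 + €70,662 = €306,202
Cap at €650,500: €306,202 is within the cap, no reduction.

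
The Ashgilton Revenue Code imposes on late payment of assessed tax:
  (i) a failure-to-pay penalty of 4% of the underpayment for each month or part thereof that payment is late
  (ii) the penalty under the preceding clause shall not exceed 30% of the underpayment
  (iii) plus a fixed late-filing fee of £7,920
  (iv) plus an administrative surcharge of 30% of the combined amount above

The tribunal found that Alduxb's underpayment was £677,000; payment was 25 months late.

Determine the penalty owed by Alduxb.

Accrued rate: 4% × 25 = 100%, capped at 30% → 30%
Failure-to-pay penalty: 30% of £677,000 = £203,100
Penalty before surcharge: £203,100 + £7,920 = £211,020
Administrative surcharge: 30% of £211,020 = £63,306
Total penalty: £211,020 + £63,306 = £274,326

£274,326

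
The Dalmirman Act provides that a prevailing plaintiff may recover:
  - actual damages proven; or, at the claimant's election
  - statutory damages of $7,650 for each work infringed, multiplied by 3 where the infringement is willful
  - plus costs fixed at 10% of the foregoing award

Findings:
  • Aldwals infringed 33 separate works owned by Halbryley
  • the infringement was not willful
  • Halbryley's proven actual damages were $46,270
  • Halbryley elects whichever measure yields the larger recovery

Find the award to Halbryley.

$277,695

Statutory damages: 33 × $7,650 = $252,450
Infringement not willful: no ×3 enhancement.
Greater of actual damages ($46,270) or statutory damages ($252,450): $252,450
Costs: 10% of $252,450 = $25,245
Award plus costs: $252,450 + $25,245 = $277,695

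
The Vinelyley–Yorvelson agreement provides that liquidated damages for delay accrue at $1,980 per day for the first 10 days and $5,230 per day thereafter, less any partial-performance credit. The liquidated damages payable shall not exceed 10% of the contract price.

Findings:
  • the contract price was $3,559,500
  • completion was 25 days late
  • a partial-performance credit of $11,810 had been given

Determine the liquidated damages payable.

Liquidated damages: $86,440

First 10 days: 10 × $1,980 = $19,800
Remaining days: (25 − 10) × $5,230 = $78,450
Accrued per-day damages: $19,800 + $78,450 = $98,250
Less partial-performance credit: $98,250 − $11,810 = $86,440
Cap: 10% of $3,559,500 = $355,950
Cap at $355,950: $86,440 is within the cap, no reduction.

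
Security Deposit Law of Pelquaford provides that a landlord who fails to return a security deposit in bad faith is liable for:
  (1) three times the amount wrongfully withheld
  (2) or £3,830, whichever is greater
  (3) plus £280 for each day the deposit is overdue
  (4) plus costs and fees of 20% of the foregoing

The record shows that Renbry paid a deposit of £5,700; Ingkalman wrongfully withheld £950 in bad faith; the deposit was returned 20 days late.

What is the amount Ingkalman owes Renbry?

Trebled: 3 × £950 = £2,850
Minimum £3,830: £2,850 is below the minimum → £3,830
Late-return penalty: 20 × £280 = £5,600
Damages plus late penalty: £3,830 + £5,600 = £9,430
Costs and fees: 20% of £9,430 = £1,886
Total recovery: £9,430 + £1,886 = £11,316

Recovery: £11,316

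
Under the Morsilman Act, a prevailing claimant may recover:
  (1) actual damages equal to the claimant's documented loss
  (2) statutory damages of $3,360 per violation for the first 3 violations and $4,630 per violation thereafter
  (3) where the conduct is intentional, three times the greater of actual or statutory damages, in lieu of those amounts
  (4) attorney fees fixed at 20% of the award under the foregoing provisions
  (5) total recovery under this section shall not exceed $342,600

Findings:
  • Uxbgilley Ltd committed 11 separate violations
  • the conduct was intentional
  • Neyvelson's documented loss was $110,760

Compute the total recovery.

First 3 violations: 3 × $3,360 = $10,080
Remaining violations: (11 − 3) × $4,630 = $37,040
Statutory damages: $10,080 + $37,040 = $47,120
Greater of actual damages ($110,760) or statutory damages ($47,120): $110,760
Trebled: 3 × $110,760 = $332,280
Attorney fees: 20% of $332,280 = $66,456
Total before cap: $332,280 + $66,456 = $398,736
Cap at $342,600: $398,736 exceeds the cap → $342,600

$342,600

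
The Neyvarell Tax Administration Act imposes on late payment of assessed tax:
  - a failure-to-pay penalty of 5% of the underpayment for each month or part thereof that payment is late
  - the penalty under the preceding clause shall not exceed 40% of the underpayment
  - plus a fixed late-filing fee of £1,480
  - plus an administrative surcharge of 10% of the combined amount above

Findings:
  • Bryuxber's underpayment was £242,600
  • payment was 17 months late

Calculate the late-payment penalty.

£108,372

Accrued rate: 5% × 17 = 85%, capped at 40% → 40%
Failure-to-pay penalty: 40% of £242,600 = £97,040
Penalty before surcharge: £97,040 + £1,480 = £98,520
Administrative surcharge: 10% of £98,520 = £9,852
Total penalty: £98,520 + £9,852 = £108,372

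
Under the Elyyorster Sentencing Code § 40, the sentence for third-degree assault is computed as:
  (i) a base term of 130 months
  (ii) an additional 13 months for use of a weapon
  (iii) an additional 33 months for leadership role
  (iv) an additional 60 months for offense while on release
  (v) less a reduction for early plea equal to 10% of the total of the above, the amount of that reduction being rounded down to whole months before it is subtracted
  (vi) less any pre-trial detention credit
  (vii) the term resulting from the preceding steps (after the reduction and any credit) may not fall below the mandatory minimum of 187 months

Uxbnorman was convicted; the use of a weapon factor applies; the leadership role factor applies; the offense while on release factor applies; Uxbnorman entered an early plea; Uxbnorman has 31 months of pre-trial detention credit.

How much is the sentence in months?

187 months

Use of a weapon enhancement: +13 months
Leadership role enhancement: +33 months
Offense while on release enhancement: +60 months
Adjusted term: 130 months + 13 months + 33 months + 60 months = 236 months
Early plea reduction: 10% of 236 months = 23 months (rounded down)
After reduction: 236 − 23 = 213 months
Less pre-trial detention credit: 213 months − 31 months = 182 months
Minimum 187 months: 182 months is below the minimum → 187 months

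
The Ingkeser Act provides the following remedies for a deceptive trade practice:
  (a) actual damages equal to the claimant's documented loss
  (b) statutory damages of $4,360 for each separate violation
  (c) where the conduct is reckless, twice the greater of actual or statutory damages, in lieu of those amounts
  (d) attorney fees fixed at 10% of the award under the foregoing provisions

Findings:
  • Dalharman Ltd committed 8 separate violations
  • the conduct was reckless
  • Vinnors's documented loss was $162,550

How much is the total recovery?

$357,610

Statutory damages: 8 × $4,360 = $34,880
Greater of actual damages ($162,550) or statutory damages ($34,880): $162,550
Doubled: 2 × $162,550 = $325,100
Attorney fees: 10% of $325,100 = $32,510
Total recovery: $325,100 + $32,510 = $357,610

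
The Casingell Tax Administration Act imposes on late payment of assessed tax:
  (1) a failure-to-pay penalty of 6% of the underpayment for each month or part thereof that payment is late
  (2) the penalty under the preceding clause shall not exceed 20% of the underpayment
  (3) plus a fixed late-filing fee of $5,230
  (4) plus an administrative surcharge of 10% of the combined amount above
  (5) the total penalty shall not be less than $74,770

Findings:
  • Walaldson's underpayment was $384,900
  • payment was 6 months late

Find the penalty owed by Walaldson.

Accrued rate: 6% × 6 = 36%, capped at 20% → 20%
Failure-to-pay penalty: 20% of $384,900 = $76,980
Penalty before surcharge: $76,980 + $5,230 = $82,210
Administrative surcharge: 10% of $82,210 = $8,221
Total penalty: $82,210 + $8,221 = $90,431
Minimum $74,770: $90,431 meets the minimum, no increase.

$90,431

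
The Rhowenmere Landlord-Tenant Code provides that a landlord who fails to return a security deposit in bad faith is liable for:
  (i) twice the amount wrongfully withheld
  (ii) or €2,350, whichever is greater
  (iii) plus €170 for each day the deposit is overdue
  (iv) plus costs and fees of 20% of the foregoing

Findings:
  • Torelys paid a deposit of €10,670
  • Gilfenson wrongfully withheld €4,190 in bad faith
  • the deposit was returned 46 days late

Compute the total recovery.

€19,440

Doubled: 2 × €4,190 = €8,380
Minimum €2,350: €8,380 meets the minimum, no increase.
Late-return penalty: 46 × €170 = €7,820
Damages plus late penalty: €8,380 + €7,820 = €16,200
Costs and fees: 20% of €16,200 = €3,240
Total recovery: €16,200 + €3,240 = €19,440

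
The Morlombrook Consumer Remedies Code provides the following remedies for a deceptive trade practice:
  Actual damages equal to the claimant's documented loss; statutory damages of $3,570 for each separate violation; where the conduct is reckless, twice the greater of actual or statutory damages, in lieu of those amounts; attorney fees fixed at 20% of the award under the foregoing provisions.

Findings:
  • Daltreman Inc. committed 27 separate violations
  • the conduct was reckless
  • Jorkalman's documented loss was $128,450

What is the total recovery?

Statutory damages: 27 × $3,570 = $96,390
Greater of actual damages ($128,450) or statutory damages ($96,390): $128,450
Doubled: 2 × $128,450 = $256,900
Attorney fees: 20% of $256,900 = $51,380
Total recovery: $256,900 + $51,380 = $308,280

$308,280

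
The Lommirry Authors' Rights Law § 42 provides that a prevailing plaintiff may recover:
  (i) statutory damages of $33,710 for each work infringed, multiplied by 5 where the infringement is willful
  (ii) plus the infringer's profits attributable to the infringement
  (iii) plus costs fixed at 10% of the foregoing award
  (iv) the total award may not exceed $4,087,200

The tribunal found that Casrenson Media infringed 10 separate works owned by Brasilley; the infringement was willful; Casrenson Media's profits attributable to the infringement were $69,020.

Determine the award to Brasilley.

Statutory damages: 10 × $33,710 = $337,100
Multiplied by 5: 5 × $337,100 = $1,685,500
Combined award: $1,685,500 + $69,020 = $1,754,520
Costs: 10% of $1,754,520 = $175,452
Award plus costs: $1,754,520 + $175,452 = $1,929,972
Cap at $4,087,200: $1,929,972 is within the cap, no reduction.

$1,929,972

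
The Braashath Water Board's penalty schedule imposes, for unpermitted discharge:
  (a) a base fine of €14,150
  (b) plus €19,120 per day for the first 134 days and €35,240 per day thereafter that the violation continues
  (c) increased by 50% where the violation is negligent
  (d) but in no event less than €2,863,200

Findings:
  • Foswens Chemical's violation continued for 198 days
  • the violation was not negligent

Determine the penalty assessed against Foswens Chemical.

First 134 days: 134 × €19,120 = €2,562,080
Remaining days: (198 − 134) × €35,240 = €2,255,360
Per-day component: €2,562,080 + €2,255,360 = €4,817,440
Base plus per-day: €14,150 + €4,817,440 = €4,831,590
The violation was not negligent: no 50% increase.
Minimum €2,863,200: €4,831,590 meets the minimum, no increase.

Civil penalty: €4,831,590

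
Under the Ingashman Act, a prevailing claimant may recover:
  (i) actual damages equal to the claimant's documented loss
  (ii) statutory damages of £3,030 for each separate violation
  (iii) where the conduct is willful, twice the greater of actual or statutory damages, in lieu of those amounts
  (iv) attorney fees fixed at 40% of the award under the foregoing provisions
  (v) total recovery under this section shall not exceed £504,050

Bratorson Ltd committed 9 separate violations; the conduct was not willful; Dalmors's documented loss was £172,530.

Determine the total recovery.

Statutory damages: 9 × £3,030 = £27,270
Conduct not willful: the in-lieu enhancement does not apply.
Actual plus statutory damages: £172,530 + £27,270 = £199,800
Attorney fees: 40% of £199,800 = £79,920
Total before cap: £199,800 + £79,920 = £279,720
Cap at £504,050: £279,720 is within the cap, no reduction.

£279,720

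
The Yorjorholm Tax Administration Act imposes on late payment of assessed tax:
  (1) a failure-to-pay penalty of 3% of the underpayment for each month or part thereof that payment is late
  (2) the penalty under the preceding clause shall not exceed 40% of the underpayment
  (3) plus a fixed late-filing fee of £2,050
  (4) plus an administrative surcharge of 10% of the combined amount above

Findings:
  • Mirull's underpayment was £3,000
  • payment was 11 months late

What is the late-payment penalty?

£3,344

Accrued rate: 3% × 11 = 33%, capped at 40% → 33%
Failure-to-pay penalty: 33% of £3,000 = £990
Penalty before surcharge: £990 + £2,050 = £3,040
Administrative surcharge: 10% of £3,040 = £304
Total penalty: £3,040 + £304 = £3,344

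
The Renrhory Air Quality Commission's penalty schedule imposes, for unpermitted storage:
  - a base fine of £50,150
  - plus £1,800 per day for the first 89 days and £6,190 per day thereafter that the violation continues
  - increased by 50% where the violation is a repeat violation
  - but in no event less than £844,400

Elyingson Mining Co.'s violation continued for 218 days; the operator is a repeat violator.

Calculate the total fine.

First 89 days: 89 × £1,800 = £160,200
Remaining days: (218 − 89) × £6,190 = £798,510
Per-day component: £160,200 + £798,510 = £958,710
Base plus per-day: £50,150 + £958,710 = £1,008,860
Enhancement: 50% of £1,008,860 = £504,430
Enhanced fine: £1,008,860 + £504,430 = £1,513,290
Minimum £844,400: £1,513,290 meets the minimum, no increase.

£1,513,290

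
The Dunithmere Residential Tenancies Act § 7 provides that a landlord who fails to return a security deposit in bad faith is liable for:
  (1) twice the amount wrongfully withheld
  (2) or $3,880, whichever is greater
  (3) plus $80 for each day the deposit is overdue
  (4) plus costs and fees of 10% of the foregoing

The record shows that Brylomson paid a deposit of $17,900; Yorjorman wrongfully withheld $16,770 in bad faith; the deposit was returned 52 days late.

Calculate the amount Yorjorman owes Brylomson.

Doubled: 2 × $16,770 = $33,540
Minimum $3,880: $33,540 meets the minimum, no increase.
Late-return penalty: 52 × $80 = $4,160
Damages plus late penalty: $33,540 + $4,160 = $37,700
Costs and fees: 10% of $37,700 = $3,770
Total recovery: $37,700 + $3,770 = $41,470

$41,470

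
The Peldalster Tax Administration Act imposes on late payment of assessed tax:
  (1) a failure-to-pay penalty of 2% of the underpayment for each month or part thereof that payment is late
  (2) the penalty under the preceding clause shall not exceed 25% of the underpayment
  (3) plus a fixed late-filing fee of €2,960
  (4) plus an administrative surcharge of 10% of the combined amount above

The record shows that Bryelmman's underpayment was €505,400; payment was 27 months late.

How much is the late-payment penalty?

Accrued rate: 2% × 27 = 54%, capped at 25% → 25%
Failure-to-pay penalty: 25% of €505,400 = €126,350
Penalty before surcharge: €126,350 + €2,960 = €129,310
Administrative surcharge: 10% of €129,310 = €12,931
Total penalty: €129,310 + €12,931 = €142,241

Penalty: €142,241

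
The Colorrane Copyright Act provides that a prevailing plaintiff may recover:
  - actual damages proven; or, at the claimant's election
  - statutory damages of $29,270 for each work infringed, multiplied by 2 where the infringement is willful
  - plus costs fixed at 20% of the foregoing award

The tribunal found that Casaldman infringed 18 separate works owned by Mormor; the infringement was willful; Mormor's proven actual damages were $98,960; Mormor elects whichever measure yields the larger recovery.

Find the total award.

$1,264,464

Statutory damages: 18 × $29,270 = $526,860
Doubled: 2 × $526,860 = $1,053,720
Greater of actual damages ($98,960) or enhanced statutory damages ($1,053,720): $1,053,720
Costs: 20% of $1,053,720 = $210,744
Award plus costs: $1,053,720 + $210,744 = $1,264,464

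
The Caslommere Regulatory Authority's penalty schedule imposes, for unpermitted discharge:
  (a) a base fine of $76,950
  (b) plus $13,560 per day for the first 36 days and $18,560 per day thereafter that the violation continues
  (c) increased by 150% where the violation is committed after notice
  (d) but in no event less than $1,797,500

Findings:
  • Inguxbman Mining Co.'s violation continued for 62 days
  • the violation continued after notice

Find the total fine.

First 36 days: 36 × $13,560 = $488,160
Remaining days: (62 − 36) × $18,560 = $482,560
Per-day component: $488,160 + $482,560 = $970,720
Base plus per-day: $76,950 + $970,720 = $1,047,670
Enhancement: 150% of $1,047,670 = $1,571,505
Enhanced fine: $1,047,670 + $1,571,505 = $2,619,175
Minimum $1,797,500: $2,619,175 meets the minimum, no increase.

Civil penalty: $2,619,175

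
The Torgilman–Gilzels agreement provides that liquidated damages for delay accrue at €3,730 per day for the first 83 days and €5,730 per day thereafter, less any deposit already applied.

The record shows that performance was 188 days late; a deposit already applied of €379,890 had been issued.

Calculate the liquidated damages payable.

First 83 days: 83 × €3,730 = €309,590
Remaining days: (188 − 83) × €5,730 = €601,650
Accrued per-day damages: €309,590 + €601,650 = €911,240
Less deposit already applied: €911,240 − €379,890 = €531,350

€531,350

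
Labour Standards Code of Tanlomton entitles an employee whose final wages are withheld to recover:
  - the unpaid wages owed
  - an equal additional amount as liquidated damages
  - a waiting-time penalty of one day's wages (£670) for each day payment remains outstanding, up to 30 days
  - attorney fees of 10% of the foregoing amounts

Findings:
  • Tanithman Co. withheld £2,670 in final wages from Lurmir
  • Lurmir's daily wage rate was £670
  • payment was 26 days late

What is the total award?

Liquidated damages (equal amount): £2,670
Penalty days: min(26, 30) = 26
Waiting-time penalty: 26 × £670 = £17,420
Subtotal: £2,670 + £2,670 + £17,420 = £22,760
Attorney fees: 10% of £22,760 = £2,276
Total award: £22,760 + £2,276 = £25,036

£25,036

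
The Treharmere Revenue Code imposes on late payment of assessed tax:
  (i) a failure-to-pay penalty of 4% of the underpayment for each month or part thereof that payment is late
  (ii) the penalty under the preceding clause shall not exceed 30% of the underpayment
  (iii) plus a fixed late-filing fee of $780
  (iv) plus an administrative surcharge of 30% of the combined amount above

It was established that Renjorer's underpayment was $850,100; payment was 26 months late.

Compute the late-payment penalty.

Accrued rate: 4% × 26 = 104%, capped at 30% → 30%
Failure-to-pay penalty: 30% of $850,100 = $255,030
Penalty before surcharge: $255,030 + $780 = $255,810
Administrative surcharge: 30% of $255,810 = $76,743
Total penalty: $255,810 + $76,743 = $332,553

$332,553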